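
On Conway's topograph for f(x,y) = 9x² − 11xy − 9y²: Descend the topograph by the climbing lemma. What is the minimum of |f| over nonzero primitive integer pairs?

descent: ρ → (-9,11,9)  [lands on river]
river: ρ → (9,7,-11)
river: ρ → (-11,15,5)
river: ρ → (5,15,-11)
river: ρ → (-11,7,9)
river: ρ → (9,11,-9)
river: ρ → (-9,7,11)
river: ρ → (11,15,-5)
river: ρ → (-5,15,11)
river: ρ → (11,7,-9)
closes: descent 1, river 10
min |a| on river = 5

5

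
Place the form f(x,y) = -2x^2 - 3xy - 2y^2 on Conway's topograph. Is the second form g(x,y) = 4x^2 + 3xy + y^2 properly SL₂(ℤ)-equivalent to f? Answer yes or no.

D₁ = -7, D₂ = -7
f is negative-definite; reduce −f:
−f: translate: b→-1 (≡3 mod 4), so (2,3,2)→(2,-1,1)
−f: flip: (2,-1,1)→(1,1,2)
−f: reduced (well bottom): (1,1,2) with a≤c, −a<b≤a
flip sign back: reduced form of f is (-1,-1,-2)
g: flip: (4,3,1)→(1,-3,4)
g: translate: b→1 (≡-3 mod 2), so (1,-3,4)→(1,1,2)
g: reduced (well bottom): (1,1,2) with a≤c, −a<b≤a
reduced forms (-1, -1, -2) vs (1, 1, 2) ⇒ inequivalent

no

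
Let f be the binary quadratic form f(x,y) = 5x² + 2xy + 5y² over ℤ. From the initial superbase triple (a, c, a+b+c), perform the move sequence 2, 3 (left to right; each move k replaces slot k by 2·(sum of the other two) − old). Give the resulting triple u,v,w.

start (5,5,12) = (f(1,0),f(0,1),f(1,1))
replace slot 2: 2·(5+12) − 5 = 29 → (5,29,12)
replace slot 3: 2·(5+29) − 12 = 56 → (5,29,56)

5,29,56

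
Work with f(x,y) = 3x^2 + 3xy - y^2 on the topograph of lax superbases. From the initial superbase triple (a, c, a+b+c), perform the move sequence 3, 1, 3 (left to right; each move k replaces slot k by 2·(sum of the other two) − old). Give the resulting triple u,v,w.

start (3,-1,5) = (f(1,0),f(0,1),f(1,1))
replace slot 3: 2·(3+(-1)) − 5 = -1 → (3,-1,-1)
replace slot 1: 2·((-1)+(-1)) − 3 = -7 → (-7,-1,-1)
replace slot 3: 2·((-7)+(-1)) − (-1) = -15 → (-7,-1,-15)

-7,-1,-15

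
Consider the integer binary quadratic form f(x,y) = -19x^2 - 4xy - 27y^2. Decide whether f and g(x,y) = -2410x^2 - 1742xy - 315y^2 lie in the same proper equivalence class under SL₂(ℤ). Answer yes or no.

D₁ = -2036, D₂ = -2036
f is negative-definite; reduce −f:
−f: reduced (well bottom): (19,4,27) with a≤c, −a<b≤a
flip sign back: reduced form of f is (-19,-4,-27)
g is negative-definite; reduce −g:
−g: flip: (2410,1742,315)→(315,-1742,2410)
−g: translate: b→148 (≡-1742 mod 630), so (315,-1742,2410)→(315,148,19)
−g: flip: (315,148,19)→(19,-148,315)
−g: translate: b→4 (≡-148 mod 38), so (19,-148,315)→(19,4,27)
−g: reduced (well bottom): (19,4,27) with a≤c, −a<b≤a
flip sign back: reduced form of g is (-19,-4,-27)
reduced forms (-19, -4, -27) vs (-19, -4, -27) ⇒ equivalent

yes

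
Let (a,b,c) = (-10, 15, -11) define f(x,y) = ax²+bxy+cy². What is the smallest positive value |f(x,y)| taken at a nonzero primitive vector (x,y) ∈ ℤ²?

translate: b→5 (≡-15 mod 20), so (10,-15,11)→(10,5,6)
flip: (10,5,6)→(6,-5,10)
reduced (well bottom): (6,-5,10) with a≤c, −a<b≤a
well minimum |f| = |-6| = 6 (negative-definite)

6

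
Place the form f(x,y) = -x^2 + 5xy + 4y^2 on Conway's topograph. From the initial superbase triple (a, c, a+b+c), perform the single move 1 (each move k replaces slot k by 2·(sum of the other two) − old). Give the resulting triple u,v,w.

start (-1,4,8) = (f(1,0),f(0,1),f(1,1))
replace slot 1: 2·(4+8) − (-1) = 25 → (25,4,8)

25,4,8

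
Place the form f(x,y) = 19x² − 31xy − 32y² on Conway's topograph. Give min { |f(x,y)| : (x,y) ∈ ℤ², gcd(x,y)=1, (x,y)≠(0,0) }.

descent: ρ → (-32,31,19)  [lands on river]
river: ρ → (19,45,-18)
river: ρ → (-18,27,37)
river: ρ → (37,47,-8)
river: ρ → (-8,49,31)
river: ρ → (31,13,-26)
river: ρ → (-26,39,18)
river: ρ → (18,33,-32)
closes: descent 1, river 8
min |a| on river = 8

8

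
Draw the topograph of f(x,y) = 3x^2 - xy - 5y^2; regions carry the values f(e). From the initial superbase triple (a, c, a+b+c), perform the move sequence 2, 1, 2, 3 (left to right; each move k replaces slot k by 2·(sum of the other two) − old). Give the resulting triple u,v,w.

start (3,-5,-3) = (f(1,0),f(0,1),f(1,1))
replace slot 2: 2·(3+(-3)) − (-5) = 5 → (3,5,-3)
replace slot 1: 2·(5+(-3)) − 3 = 1 → (1,5,-3)
replace slot 2: 2·(1+(-3)) − 5 = -9 → (1,-9,-3)
replace slot 3: 2·(1+(-9)) − (-3) = -13 → (1,-9,-13)

1,-9,-13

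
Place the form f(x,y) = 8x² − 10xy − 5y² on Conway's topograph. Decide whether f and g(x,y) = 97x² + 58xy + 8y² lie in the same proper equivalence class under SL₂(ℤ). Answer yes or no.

D₁ = 260, D₂ = 260
river cycle of f (length 10): (-5, 10, 8), (8, 6, -7), (-7, 8, 7), (7, 6, -8), (-8, 10, 5), (5, 10, -8), (-8, 6, 7), (7, 8, -7), (-7, 6, 8), (8, 10, -5)
river cycle of g (length 10): (8, 6, -7), (-7, 8, 7), (7, 6, -8), (-8, 10, 5), (5, 10, -8), (-8, 6, 7), (7, 8, -7), (-7, 6, 8), (8, 10, -5), (-5, 10, 8)
cycles coincide ⇒ equivalent

yes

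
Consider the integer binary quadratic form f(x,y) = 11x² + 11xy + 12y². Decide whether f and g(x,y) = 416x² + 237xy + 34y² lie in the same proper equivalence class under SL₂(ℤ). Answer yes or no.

D₁ = -407, D₂ = -407
f: reduced (well bottom): (11,11,12) with a≤c, −a<b≤a
g: flip: (416,237,34)→(34,-237,416)
g: translate: b→-33 (≡-237 mod 68), so (34,-237,416)→(34,-33,11)
g: flip: (34,-33,11)→(11,33,34)
g: translate: b→11 (≡33 mod 22), so (11,33,34)→(11,11,12)
g: reduced (well bottom): (11,11,12) with a≤c, −a<b≤a
reduced forms (11, 11, 12) vs (11, 11, 12) ⇒ equivalent

yes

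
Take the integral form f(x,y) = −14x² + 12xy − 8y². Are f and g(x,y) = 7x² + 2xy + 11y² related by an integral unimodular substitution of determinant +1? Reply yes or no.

D₁ = -304, D₂ = -304
f is negative-definite; reduce −f:
−f: flip: (14,-12,8)→(8,12,14)
−f: translate: b→-4 (≡12 mod 16), so (8,12,14)→(8,-4,10)
−f: reduced (well bottom): (8,-4,10) with a≤c, −a<b≤a
flip sign back: reduced form of f is (-8,4,-10)
g: reduced (well bottom): (7,2,11) with a≤c, −a<b≤a
reduced forms (-8, 4, -10) vs (7, 2, 11) ⇒ inequivalent

no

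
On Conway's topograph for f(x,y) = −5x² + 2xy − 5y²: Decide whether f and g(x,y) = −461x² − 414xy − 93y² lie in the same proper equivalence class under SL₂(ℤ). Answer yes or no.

D₁ = -96, D₂ = -96
f is negative-definite; reduce −f:
−f: flip: (5,-2,5)→(5,2,5)
−f: reduced (well bottom): (5,2,5) with a≤c, −a<b≤a
flip sign back: reduced form of f is (-5,-2,-5)
g is negative-definite; reduce −g:
−g: flip: (461,414,93)→(93,-414,461)
−g: translate: b→-42 (≡-414 mod 186), so (93,-414,461)→(93,-42,5)
−g: flip: (93,-42,5)→(5,42,93)
−g: translate: b→2 (≡42 mod 10), so (5,42,93)→(5,2,5)
−g: reduced (well bottom): (5,2,5) with a≤c, −a<b≤a
flip sign back: reduced form of g is (-5,-2,-5)
reduced forms (-5, -2, -5) vs (-5, -2, -5) ⇒ equivalent

yes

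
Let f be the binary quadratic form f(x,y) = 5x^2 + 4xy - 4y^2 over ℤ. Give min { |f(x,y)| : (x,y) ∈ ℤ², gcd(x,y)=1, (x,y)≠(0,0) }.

river: ρ → (-4,4,5)
river: ρ → (5,6,-3)
river: ρ → (-3,6,5)
river: ρ → (5,4,-4)
closes: descent 0, river 4
min |a| on river = 3

3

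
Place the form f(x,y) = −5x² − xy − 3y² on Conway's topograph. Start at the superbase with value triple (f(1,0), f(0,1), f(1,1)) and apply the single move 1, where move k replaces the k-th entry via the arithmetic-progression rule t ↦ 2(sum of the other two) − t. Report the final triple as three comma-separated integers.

start (-5,-3,-9) = (f(1,0),f(0,1),f(1,1))
replace slot 1: 2·((-3)+(-9)) − (-5) = -19 → (-19,-3,-9)

-19,-3,-9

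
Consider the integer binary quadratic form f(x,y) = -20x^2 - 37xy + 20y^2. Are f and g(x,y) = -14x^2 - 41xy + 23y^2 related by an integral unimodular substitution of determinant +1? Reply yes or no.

D₁ = 2969, D₂ = 2969
river cycle of f (length 90): (20, 37, -20), (-20, 43, 14), (14, 41, -23), (-23, 51, 4), (4, 53, -10), (-10, 47, 19), (19, 29, -28), (-28, 27, 20), (20, 53, -2), (-2, 51, 46), … (80 more)
river cycle of g (length 90): (23, 41, -14), (-14, 43, 20), (20, 37, -20), (-20, 43, 14), (14, 41, -23), (-23, 51, 4), (4, 53, -10), (-10, 47, 19), (19, 29, -28), (-28, 27, 20), … (80 more)
cycles coincide ⇒ equivalent

yes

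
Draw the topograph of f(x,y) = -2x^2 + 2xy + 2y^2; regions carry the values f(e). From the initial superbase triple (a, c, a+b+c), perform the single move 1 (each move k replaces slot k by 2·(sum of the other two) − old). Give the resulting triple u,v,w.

start (-2,2,2) = (f(1,0),f(0,1),f(1,1))
replace slot 1: 2·(2+2) − (-2) = 10 → (10,2,2)

10,2,2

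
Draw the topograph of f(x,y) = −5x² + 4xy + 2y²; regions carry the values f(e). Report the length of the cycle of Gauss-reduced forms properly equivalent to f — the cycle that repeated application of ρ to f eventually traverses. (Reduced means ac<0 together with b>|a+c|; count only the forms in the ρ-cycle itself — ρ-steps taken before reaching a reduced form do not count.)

D = 56, ⌊√D⌋ = 7
river: ρ → (2,4,-5)
river: ρ → (-5,6,1)
river: ρ → (1,6,-5)
river: ρ → (-5,4,2)
ρ-cycle length = 4 (tail of 0 descent steps not counted)

4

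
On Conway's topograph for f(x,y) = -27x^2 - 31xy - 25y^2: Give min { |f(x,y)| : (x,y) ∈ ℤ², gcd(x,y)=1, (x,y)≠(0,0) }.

translate: b→-23 (≡31 mod 54), so (27,31,25)→(27,-23,21)
flip: (27,-23,21)→(21,23,27)
translate: b→-19 (≡23 mod 42), so (21,23,27)→(21,-19,25)
reduced (well bottom): (21,-19,25) with a≤c, −a<b≤a
well minimum |f| = |-21| = 21 (negative-definite)

21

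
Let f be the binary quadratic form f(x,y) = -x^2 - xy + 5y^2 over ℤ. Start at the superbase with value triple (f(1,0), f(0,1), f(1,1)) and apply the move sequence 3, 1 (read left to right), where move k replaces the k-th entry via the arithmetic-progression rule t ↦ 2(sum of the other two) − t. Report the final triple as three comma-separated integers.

start (-1,5,3) = (f(1,0),f(0,1),f(1,1))
replace slot 3: 2·((-1)+5) − 3 = 5 → (-1,5,5)
replace slot 1: 2·(5+5) − (-1) = 21 → (21,5,5)

21,5,5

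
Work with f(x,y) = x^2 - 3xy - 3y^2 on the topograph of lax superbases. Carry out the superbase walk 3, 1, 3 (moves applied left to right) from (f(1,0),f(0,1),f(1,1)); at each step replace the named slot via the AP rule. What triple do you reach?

start (1,-3,-5) = (f(1,0),f(0,1),f(1,1))
replace slot 3: 2·(1+(-3)) − (-5) = 1 → (1,-3,1)
replace slot 1: 2·((-3)+1) − 1 = -5 → (-5,-3,1)
replace slot 3: 2·((-5)+(-3)) − 1 = -17 → (-5,-3,-17)

-5,-3,-17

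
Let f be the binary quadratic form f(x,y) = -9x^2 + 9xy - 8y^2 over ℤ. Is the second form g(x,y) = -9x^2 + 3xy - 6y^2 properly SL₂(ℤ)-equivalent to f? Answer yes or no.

D₁ = -207, D₂ = -207
f is negative-definite; reduce −f:
−f: translate: b→9 (≡-9 mod 18), so (9,-9,8)→(9,9,8)
−f: flip: (9,9,8)→(8,-9,9)
−f: translate: b→7 (≡-9 mod 16), so (8,-9,9)→(8,7,8)
−f: reduced (well bottom): (8,7,8) with a≤c, −a<b≤a
flip sign back: reduced form of f is (-8,-7,-8)
g is negative-definite; reduce −g:
−g: flip: (9,-3,6)→(6,3,9)
−g: reduced (well bottom): (6,3,9) with a≤c, −a<b≤a
flip sign back: reduced form of g is (-6,-3,-9)
reduced forms (-8, -7, -8) vs (-6, -3, -9) ⇒ inequivalent

no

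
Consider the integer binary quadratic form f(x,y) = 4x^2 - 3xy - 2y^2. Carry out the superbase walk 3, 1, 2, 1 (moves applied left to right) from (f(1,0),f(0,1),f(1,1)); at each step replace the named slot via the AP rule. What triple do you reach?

start (4,-2,-1) = (f(1,0),f(0,1),f(1,1))
replace slot 3: 2·(4+(-2)) − (-1) = 5 → (4,-2,5)
replace slot 1: 2·((-2)+5) − 4 = 2 → (2,-2,5)
replace slot 2: 2·(2+5) − (-2) = 16 → (2,16,5)
replace slot 1: 2·(16+5) − 2 = 40 → (40,16,5)

40,16,5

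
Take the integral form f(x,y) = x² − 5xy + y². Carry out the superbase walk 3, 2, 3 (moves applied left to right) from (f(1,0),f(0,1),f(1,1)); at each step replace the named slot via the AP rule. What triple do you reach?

start (1,1,-3) = (f(1,0),f(0,1),f(1,1))
replace slot 3: 2·(1+1) − (-3) = 7 → (1,1,7)
replace slot 2: 2·(1+7) − 1 = 15 → (1,15,7)
replace slot 3: 2·(1+15) − 7 = 25 → (1,15,25)

1,15,25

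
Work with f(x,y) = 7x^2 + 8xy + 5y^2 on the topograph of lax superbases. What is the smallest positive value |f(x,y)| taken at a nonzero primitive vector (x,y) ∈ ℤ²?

translate: b→-6 (≡8 mod 14), so (7,8,5)→(7,-6,4)
flip: (7,-6,4)→(4,6,7)
translate: b→-2 (≡6 mod 8), so (4,6,7)→(4,-2,5)
reduced (well bottom): (4,-2,5) with a≤c, −a<b≤a
well minimum = a = 4

4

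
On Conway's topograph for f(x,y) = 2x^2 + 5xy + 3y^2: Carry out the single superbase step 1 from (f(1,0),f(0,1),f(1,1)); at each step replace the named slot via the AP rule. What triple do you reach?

start (2,3,10) = (f(1,0),f(0,1),f(1,1))
replace slot 1: 2·(3+10) − 2 = 24 → (24,3,10)

24,3,10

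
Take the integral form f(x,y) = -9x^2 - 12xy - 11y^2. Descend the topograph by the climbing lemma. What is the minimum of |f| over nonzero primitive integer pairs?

translate: b→-6 (≡12 mod 18), so (9,12,11)→(9,-6,8)
flip: (9,-6,8)→(8,6,9)
reduced (well bottom): (8,6,9) with a≤c, −a<b≤a
well minimum |f| = |-8| = 8 (negative-definite)

8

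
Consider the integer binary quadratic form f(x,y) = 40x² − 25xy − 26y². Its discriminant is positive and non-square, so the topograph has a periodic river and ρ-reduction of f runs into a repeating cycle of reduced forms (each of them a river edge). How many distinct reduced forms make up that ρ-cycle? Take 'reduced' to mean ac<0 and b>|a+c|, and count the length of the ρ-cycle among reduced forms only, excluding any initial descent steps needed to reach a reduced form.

D = 4785, ⌊√D⌋ = 69
descent: ρ → (-26,25,40)  [lands on river]
river: ρ → (40,55,-11)
river: ρ → (-11,55,40)
river: ρ → (40,25,-26)
river: ρ → (-26,27,39)
river: ρ → (39,51,-14)
river: ρ → (-14,61,19)
river: ρ → (19,53,-26)
river: ρ → (-26,51,21)
river: ρ → (21,33,-44)
river: ρ → (-44,55,10)
river: ρ → (10,65,-14)
river: ρ → (-14,47,46)
river: ρ → (46,45,-15)
river: ρ → (-15,45,46)
river: ρ → (46,47,-14)
river: ρ → (-14,65,10)
river: ρ → (10,55,-44)
river: ρ → (-44,33,21)
river: ρ → (21,51,-26)
river: ρ → (-26,53,19)
river: ρ → (19,61,-14)
river: ρ → (-14,51,39)
river: ρ → (39,27,-26)
ρ-cycle length = 24 (tail of 1 descent step not counted)

24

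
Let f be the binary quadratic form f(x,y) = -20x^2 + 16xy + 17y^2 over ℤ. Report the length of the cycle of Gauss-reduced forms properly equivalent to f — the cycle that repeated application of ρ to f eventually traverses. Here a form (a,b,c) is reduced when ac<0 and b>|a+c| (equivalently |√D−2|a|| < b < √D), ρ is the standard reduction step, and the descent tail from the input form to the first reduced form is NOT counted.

D = 1616, ⌊√D⌋ = 40
river: ρ → (17,18,-19)
river: ρ → (-19,20,16)
river: ρ → (16,12,-23)
river: ρ → (-23,34,5)
river: ρ → (5,36,-16)
river: ρ → (-16,28,13)
river: ρ → (13,24,-20)
river: ρ → (-20,16,17)
ρ-cycle length = 8 (tail of 0 descent steps not counted)

8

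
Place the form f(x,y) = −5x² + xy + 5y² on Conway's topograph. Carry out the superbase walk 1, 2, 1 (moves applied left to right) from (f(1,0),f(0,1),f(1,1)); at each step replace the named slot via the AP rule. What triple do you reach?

start (-5,5,1) = (f(1,0),f(0,1),f(1,1))
replace slot 1: 2·(5+1) − (-5) = 17 → (17,5,1)
replace slot 2: 2·(17+1) − 5 = 31 → (17,31,1)
replace slot 1: 2·(31+1) − 17 = 47 → (47,31,1)

47,31,1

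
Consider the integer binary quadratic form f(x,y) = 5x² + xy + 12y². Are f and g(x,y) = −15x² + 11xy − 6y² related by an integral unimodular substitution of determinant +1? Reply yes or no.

D₁ = -239, D₂ = -239
f: reduced (well bottom): (5,1,12) with a≤c, −a<b≤a
g is negative-definite; reduce −g:
−g: flip: (15,-11,6)→(6,11,15)
−g: translate: b→-1 (≡11 mod 12), so (6,11,15)→(6,-1,10)
−g: reduced (well bottom): (6,-1,10) with a≤c, −a<b≤a
flip sign back: reduced form of g is (-6,1,-10)
reduced forms (5, 1, 12) vs (-6, 1, -10) ⇒ inequivalent

no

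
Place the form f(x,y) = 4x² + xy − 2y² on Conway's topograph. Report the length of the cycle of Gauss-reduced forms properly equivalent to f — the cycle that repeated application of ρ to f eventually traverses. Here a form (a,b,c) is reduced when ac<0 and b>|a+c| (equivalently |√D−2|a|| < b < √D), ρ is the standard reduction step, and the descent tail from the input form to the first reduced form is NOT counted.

D = 33, ⌊√D⌋ = 5
descent: ρ → (-2,3,3)  [lands on river]
river: ρ → (3,3,-2)
river: ρ → (-2,5,1)
river: ρ → (1,5,-2)
ρ-cycle length = 4 (tail of 1 descent step not counted)

4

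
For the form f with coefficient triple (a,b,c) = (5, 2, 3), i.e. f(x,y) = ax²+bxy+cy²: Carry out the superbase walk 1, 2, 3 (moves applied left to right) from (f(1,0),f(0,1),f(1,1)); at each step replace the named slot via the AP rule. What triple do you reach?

start (5,3,10) = (f(1,0),f(0,1),f(1,1))
replace slot 1: 2·(3+10) − 5 = 21 → (21,3,10)
replace slot 2: 2·(21+10) − 3 = 59 → (21,59,10)
replace slot 3: 2·(21+59) − 10 = 150 → (21,59,150)

21,59,150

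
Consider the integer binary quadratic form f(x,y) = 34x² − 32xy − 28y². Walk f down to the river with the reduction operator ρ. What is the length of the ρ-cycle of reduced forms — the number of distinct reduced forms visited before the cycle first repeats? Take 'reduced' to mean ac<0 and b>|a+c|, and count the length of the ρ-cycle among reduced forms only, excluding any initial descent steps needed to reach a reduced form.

D = 4832, ⌊√D⌋ = 69
descent: ρ → (-28,32,34)  [lands on river]
river: ρ → (34,36,-26)
river: ρ → (-26,68,2)
river: ρ → (2,68,-26)
river: ρ → (-26,36,34)
river: ρ → (34,32,-28)
river: ρ → (-28,24,38)
river: ρ → (38,52,-14)
river: ρ → (-14,60,22)
river: ρ → (22,28,-46)
river: ρ → (-46,64,4)
river: ρ → (4,64,-46)
river: ρ → (-46,28,22)
river: ρ → (22,60,-14)
river: ρ → (-14,52,38)
river: ρ → (38,24,-28)
ρ-cycle length = 16 (tail of 1 descent step not counted)

16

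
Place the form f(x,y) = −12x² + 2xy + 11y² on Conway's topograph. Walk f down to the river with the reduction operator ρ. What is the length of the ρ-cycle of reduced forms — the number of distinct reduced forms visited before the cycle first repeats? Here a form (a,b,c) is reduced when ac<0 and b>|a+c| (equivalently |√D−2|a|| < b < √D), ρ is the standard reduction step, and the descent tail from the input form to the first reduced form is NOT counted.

D = 532, ⌊√D⌋ = 23
river: ρ → (11,20,-3)
river: ρ → (-3,22,4)
river: ρ → (4,18,-13)
river: ρ → (-13,8,9)
river: ρ → (9,10,-12)
river: ρ → (-12,14,7)
river: ρ → (7,14,-12)
river: ρ → (-12,10,9)
river: ρ → (9,8,-13)
river: ρ → (-13,18,4)
river: ρ → (4,22,-3)
river: ρ → (-3,20,11)
river: ρ → (11,2,-12)
river: ρ → (-12,22,1)
river: ρ → (1,22,-12)
river: ρ → (-12,2,11)
ρ-cycle length = 16 (tail of 0 descent steps not counted)

16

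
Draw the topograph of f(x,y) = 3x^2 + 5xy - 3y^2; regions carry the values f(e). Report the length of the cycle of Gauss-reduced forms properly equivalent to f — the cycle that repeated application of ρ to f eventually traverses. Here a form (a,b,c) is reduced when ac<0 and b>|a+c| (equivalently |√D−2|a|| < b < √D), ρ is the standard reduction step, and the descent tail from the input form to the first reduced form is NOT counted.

D = 61, ⌊√D⌋ = 7
river: ρ → (-3,7,1)
river: ρ → (1,7,-3)
river: ρ → (-3,5,3)
river: ρ → (3,7,-1)
river: ρ → (-1,7,3)
river: ρ → (3,5,-3)
ρ-cycle length = 6 (tail of 0 descent steps not counted)

6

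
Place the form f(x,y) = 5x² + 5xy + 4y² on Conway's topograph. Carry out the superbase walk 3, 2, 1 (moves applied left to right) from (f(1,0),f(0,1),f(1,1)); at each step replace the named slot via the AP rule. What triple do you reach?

start (5,4,14) = (f(1,0),f(0,1),f(1,1))
replace slot 3: 2·(5+4) − 14 = 4 → (5,4,4)
replace slot 2: 2·(5+4) − 4 = 14 → (5,14,4)
replace slot 1: 2·(14+4) − 5 = 31 → (31,14,4)

31,14,4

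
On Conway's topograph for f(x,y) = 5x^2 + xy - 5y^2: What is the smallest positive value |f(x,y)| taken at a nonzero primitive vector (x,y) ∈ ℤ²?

river: ρ → (-5,9,1)
river: ρ → (1,9,-5)
river: ρ → (-5,1,5)
river: ρ → (5,9,-1)
river: ρ → (-1,9,5)
river: ρ → (5,1,-5)
closes: descent 0, river 6
min |a| on river = 1

1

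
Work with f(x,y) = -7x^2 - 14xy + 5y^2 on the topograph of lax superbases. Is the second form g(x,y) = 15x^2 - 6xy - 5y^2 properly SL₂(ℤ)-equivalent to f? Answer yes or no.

D₁ = 336, D₂ = 336
river cycle of f (length 4): (5, 14, -7), (-7, 14, 5), (5, 16, -4), (-4, 16, 5)
river cycle of g (length 4): (-5, 16, 4), (4, 16, -5), (-5, 14, 7), (7, 14, -5)
cycles differ ⇒ inequivalent

no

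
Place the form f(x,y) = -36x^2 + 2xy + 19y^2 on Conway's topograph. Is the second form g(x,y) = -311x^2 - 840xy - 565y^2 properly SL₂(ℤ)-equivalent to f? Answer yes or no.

D₁ = 2740, D₂ = 2740
river cycle of f (length 30): (19, 36, -19), (-19, 40, 15), (15, 50, -4), (-4, 46, 39), (39, 32, -11), (-11, 34, 36), (36, 38, -9), (-9, 52, 1), (1, 52, -9), (-9, 38, 36), … (20 more)
river cycle of g (length 30): (19, 36, -19), (-19, 40, 15), (15, 50, -4), (-4, 46, 39), (39, 32, -11), (-11, 34, 36), (36, 38, -9), (-9, 52, 1), (1, 52, -9), (-9, 38, 36), … (20 more)
cycles coincide ⇒ equivalent

yes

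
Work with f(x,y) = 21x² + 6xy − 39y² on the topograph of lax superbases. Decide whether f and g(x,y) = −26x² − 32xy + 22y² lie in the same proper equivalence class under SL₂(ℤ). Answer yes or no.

D₁ = 3312, D₂ = 3312
river cycle of f (length 8): (21, 48, -12), (-12, 48, 21), (21, 36, -24), (-24, 12, 33), (33, 54, -3), (-3, 54, 33), (33, 12, -24), (-24, 36, 21)
river cycle of g (length 8): (22, 32, -26), (-26, 20, 28), (28, 36, -18), (-18, 36, 28), (28, 20, -26), (-26, 32, 22), (22, 56, -2), (-2, 56, 22)
cycles differ ⇒ inequivalent

no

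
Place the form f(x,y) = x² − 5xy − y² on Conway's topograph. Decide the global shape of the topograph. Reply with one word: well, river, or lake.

D = b²−4ac = (-5)² − 4·1·(-1) = 29
D > 0 non-square ⇒ indefinite ⇒ periodic river

river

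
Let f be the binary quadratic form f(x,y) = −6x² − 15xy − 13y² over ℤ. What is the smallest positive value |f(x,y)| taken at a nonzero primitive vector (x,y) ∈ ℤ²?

translate: b→3 (≡15 mod 12), so (6,15,13)→(6,3,4)
flip: (6,3,4)→(4,-3,6)
reduced (well bottom): (4,-3,6) with a≤c, −a<b≤a
well minimum |f| = |-4| = 4 (negative-definite)

4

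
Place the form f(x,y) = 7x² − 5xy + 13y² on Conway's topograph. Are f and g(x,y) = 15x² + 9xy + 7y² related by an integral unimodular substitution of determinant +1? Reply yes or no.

D₁ = -339, D₂ = -339
f: reduced (well bottom): (7,-5,13) with a≤c, −a<b≤a
g: flip: (15,9,7)→(7,-9,15)
g: translate: b→5 (≡-9 mod 14), so (7,-9,15)→(7,5,13)
g: reduced (well bottom): (7,5,13) with a≤c, −a<b≤a
reduced forms (7, -5, 13) vs (7, 5, 13) ⇒ inequivalent

no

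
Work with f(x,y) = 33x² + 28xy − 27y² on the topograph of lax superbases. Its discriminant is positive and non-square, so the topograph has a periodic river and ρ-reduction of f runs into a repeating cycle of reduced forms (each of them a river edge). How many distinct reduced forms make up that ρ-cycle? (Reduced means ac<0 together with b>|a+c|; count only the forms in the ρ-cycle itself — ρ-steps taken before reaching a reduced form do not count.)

D = 4348, ⌊√D⌋ = 65
river: ρ → (-27,26,34)
river: ρ → (34,42,-19)
river: ρ → (-19,34,42)
river: ρ → (42,50,-11)
river: ρ → (-11,60,17)
river: ρ → (17,42,-38)
river: ρ → (-38,34,21)
river: ρ → (21,50,-22)
river: ρ → (-22,38,33)
river: ρ → (33,28,-27)
ρ-cycle length = 10 (tail of 0 descent steps not counted)

10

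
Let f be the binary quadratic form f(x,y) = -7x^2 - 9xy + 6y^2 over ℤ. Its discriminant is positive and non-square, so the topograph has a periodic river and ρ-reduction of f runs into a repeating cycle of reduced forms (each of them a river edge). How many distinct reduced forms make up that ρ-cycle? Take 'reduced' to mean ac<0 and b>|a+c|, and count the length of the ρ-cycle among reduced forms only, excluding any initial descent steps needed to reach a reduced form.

D = 249, ⌊√D⌋ = 15
descent: ρ → (6,9,-7)  [lands on river]
river: ρ → (-7,5,8)
river: ρ → (8,11,-4)
river: ρ → (-4,13,5)
river: ρ → (5,7,-10)
river: ρ → (-10,13,2)
river: ρ → (2,15,-3)
river: ρ → (-3,15,2)
river: ρ → (2,13,-10)
river: ρ → (-10,7,5)
river: ρ → (5,13,-4)
river: ρ → (-4,11,8)
river: ρ → (8,5,-7)
river: ρ → (-7,9,6)
river: ρ → (6,15,-1)
river: ρ → (-1,15,6)
ρ-cycle length = 16 (tail of 1 descent step not counted)

16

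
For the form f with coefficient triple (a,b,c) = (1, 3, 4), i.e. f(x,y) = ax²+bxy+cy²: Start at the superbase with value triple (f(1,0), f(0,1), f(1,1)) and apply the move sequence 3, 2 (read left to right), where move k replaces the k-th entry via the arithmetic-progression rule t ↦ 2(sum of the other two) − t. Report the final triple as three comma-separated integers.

start (1,4,8) = (f(1,0),f(0,1),f(1,1))
replace slot 3: 2·(1+4) − 8 = 2 → (1,4,2)
replace slot 2: 2·(1+2) − 4 = 2 → (1,2,2)

1,2,2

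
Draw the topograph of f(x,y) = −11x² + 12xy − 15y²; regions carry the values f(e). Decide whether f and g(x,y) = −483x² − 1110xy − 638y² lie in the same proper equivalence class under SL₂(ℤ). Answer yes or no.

D₁ = -516, D₂ = -516
f is negative-definite; reduce −f:
−f: translate: b→10 (≡-12 mod 22), so (11,-12,15)→(11,10,14)
−f: reduced (well bottom): (11,10,14) with a≤c, −a<b≤a
flip sign back: reduced form of f is (-11,-10,-14)
g is negative-definite; reduce −g:
−g: translate: b→144 (≡1110 mod 966), so (483,1110,638)→(483,144,11)
−g: flip: (483,144,11)→(11,-144,483)
−g: translate: b→10 (≡-144 mod 22), so (11,-144,483)→(11,10,14)
−g: reduced (well bottom): (11,10,14) with a≤c, −a<b≤a
flip sign back: reduced form of g is (-11,-10,-14)
reduced forms (-11, -10, -14) vs (-11, -10, -14) ⇒ equivalent

yes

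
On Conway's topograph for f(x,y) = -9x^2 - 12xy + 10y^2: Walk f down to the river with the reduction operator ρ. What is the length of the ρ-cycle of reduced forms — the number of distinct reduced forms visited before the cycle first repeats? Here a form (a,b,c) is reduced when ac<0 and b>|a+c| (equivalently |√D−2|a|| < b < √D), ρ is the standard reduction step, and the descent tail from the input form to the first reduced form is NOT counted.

D = 504, ⌊√D⌋ = 22
descent: ρ → (10,12,-9)  [lands on river]
river: ρ → (-9,6,13)
river: ρ → (13,20,-2)
river: ρ → (-2,20,13)
river: ρ → (13,6,-9)
river: ρ → (-9,12,10)
river: ρ → (10,8,-11)
river: ρ → (-11,14,7)
river: ρ → (7,14,-11)
river: ρ → (-11,8,10)
ρ-cycle length = 10 (tail of 1 descent step not counted)

10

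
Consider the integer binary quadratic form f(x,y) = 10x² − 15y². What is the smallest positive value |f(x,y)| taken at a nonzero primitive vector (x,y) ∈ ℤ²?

descent: ρ → (-15,0,10)
descent: ρ → (10,20,-5)  [lands on river]
river: ρ → (-5,20,10)
closes: descent 2, river 2
min |a| on river = 5

5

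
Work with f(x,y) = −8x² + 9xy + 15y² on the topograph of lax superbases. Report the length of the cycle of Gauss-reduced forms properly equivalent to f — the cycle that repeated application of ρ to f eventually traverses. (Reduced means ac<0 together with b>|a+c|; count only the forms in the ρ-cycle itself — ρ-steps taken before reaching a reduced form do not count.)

D = 561, ⌊√D⌋ = 23
river: ρ → (15,21,-2)
river: ρ → (-2,23,4)
river: ρ → (4,17,-17)
river: ρ → (-17,17,4)
river: ρ → (4,23,-2)
river: ρ → (-2,21,15)
river: ρ → (15,9,-8)
river: ρ → (-8,23,1)
river: ρ → (1,23,-8)
river: ρ → (-8,9,15)
ρ-cycle length = 10 (tail of 0 descent steps not counted)

10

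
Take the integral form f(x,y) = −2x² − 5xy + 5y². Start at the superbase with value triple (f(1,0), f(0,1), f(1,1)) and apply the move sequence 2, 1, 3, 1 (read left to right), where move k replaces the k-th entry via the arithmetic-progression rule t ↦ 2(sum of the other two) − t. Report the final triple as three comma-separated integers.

start (-2,5,-2) = (f(1,0),f(0,1),f(1,1))
replace slot 2: 2·((-2)+(-2)) − 5 = -13 → (-2,-13,-2)
replace slot 1: 2·((-13)+(-2)) − (-2) = -28 → (-28,-13,-2)
replace slot 3: 2·((-28)+(-13)) − (-2) = -80 → (-28,-13,-80)
replace slot 1: 2·((-13)+(-80)) − (-28) = -158 → (-158,-13,-80)

-158,-13,-80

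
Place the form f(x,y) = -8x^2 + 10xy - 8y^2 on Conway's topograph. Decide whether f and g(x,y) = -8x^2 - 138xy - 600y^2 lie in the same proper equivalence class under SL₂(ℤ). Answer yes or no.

D₁ = -156, D₂ = -156
f is negative-definite; reduce −f:
−f: translate: b→6 (≡-10 mod 16), so (8,-10,8)→(8,6,6)
−f: flip: (8,6,6)→(6,-6,8)
−f: translate: b→6 (≡-6 mod 12), so (6,-6,8)→(6,6,8)
−f: reduced (well bottom): (6,6,8) with a≤c, −a<b≤a
flip sign back: reduced form of f is (-6,-6,-8)
g is negative-definite; reduce −g:
−g: translate: b→-6 (≡138 mod 16), so (8,138,600)→(8,-6,6)
−g: flip: (8,-6,6)→(6,6,8)
−g: reduced (well bottom): (6,6,8) with a≤c, −a<b≤a
flip sign back: reduced form of g is (-6,-6,-8)
reduced forms (-6, -6, -8) vs (-6, -6, -8) ⇒ equivalent

yes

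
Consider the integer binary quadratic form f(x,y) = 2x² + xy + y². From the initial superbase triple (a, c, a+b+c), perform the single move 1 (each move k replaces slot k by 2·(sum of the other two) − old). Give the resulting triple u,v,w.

start (2,1,4) = (f(1,0),f(0,1),f(1,1))
replace slot 1: 2·(1+4) − 2 = 8 → (8,1,4)

8,1,4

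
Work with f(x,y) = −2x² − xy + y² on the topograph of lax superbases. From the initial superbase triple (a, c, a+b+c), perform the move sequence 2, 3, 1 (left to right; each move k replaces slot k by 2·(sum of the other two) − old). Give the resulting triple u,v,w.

start (-2,1,-2) = (f(1,0),f(0,1),f(1,1))
replace slot 2: 2·((-2)+(-2)) − 1 = -9 → (-2,-9,-2)
replace slot 3: 2·((-2)+(-9)) − (-2) = -20 → (-2,-9,-20)
replace slot 1: 2·((-9)+(-20)) − (-2) = -56 → (-56,-9,-20)

-56,-9,-20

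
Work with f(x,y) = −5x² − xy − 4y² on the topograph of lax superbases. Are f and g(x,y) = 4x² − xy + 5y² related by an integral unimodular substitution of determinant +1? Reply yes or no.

D₁ = -79, D₂ = -79
f is negative-definite; reduce −f:
−f: flip: (5,1,4)→(4,-1,5)
−f: reduced (well bottom): (4,-1,5) with a≤c, −a<b≤a
flip sign back: reduced form of f is (-4,1,-5)
g: reduced (well bottom): (4,-1,5) with a≤c, −a<b≤a
reduced forms (-4, 1, -5) vs (4, -1, 5) ⇒ inequivalent

no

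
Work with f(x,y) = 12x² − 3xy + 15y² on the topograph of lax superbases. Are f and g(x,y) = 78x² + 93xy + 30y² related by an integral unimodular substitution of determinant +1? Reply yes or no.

D₁ = -711, D₂ = -711
f: reduced (well bottom): (12,-3,15) with a≤c, −a<b≤a
g: translate: b→-63 (≡93 mod 156), so (78,93,30)→(78,-63,15)
g: flip: (78,-63,15)→(15,63,78)
g: translate: b→3 (≡63 mod 30), so (15,63,78)→(15,3,12)
g: flip: (15,3,12)→(12,-3,15)
g: reduced (well bottom): (12,-3,15) with a≤c, −a<b≤a
reduced forms (12, -3, 15) vs (12, -3, 15) ⇒ equivalent

yes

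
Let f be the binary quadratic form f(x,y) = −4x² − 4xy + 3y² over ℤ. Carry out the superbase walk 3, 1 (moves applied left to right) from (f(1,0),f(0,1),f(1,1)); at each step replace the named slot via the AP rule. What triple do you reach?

start (-4,3,-5) = (f(1,0),f(0,1),f(1,1))
replace slot 3: 2·((-4)+3) − (-5) = 3 → (-4,3,3)
replace slot 1: 2·(3+3) − (-4) = 16 → (16,3,3)

16,3,3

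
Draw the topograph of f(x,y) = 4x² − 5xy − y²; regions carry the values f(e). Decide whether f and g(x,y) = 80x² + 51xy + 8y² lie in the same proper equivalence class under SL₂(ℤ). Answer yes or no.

D₁ = 41, D₂ = 41
river cycle of f (length 10): (-1, 5, 4), (4, 3, -2), (-2, 5, 2), (2, 3, -4), (-4, 5, 1), (1, 5, -4), (-4, 3, 2), (2, 5, -2), (-2, 3, 4), (4, 5, -1)
river cycle of g (length 10): (-1, 5, 4), (4, 3, -2), (-2, 5, 2), (2, 3, -4), (-4, 5, 1), (1, 5, -4), (-4, 3, 2), (2, 5, -2), (-2, 3, 4), (4, 5, -1)
cycles coincide ⇒ equivalent

yes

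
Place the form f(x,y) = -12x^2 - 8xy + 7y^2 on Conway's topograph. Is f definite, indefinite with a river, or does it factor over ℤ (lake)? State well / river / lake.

D = b²−4ac = (-8)² − 4·(-12)·7 = 400
D = 20² is a perfect square ⇒ form factors over ℤ ⇒ lakes

lake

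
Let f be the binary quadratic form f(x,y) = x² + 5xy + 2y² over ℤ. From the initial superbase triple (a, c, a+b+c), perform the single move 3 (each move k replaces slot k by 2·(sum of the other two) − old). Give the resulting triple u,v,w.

start (1,2,8) = (f(1,0),f(0,1),f(1,1))
replace slot 3: 2·(1+2) − 8 = -2 → (1,2,-2)

1,2,-2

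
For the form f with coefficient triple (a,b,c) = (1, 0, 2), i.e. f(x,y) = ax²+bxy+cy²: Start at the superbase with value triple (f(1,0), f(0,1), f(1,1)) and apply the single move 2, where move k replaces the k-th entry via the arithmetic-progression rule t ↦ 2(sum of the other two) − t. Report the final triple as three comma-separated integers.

start (1,2,3) = (f(1,0),f(0,1),f(1,1))
replace slot 2: 2·(1+3) − 2 = 6 → (1,6,3)

1,6,3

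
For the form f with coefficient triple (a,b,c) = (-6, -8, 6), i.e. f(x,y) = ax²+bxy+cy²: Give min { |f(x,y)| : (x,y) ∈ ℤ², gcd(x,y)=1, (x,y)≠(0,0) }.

descent: ρ → (6,8,-6)  [lands on river]
river: ρ → (-6,4,8)
river: ρ → (8,12,-2)
river: ρ → (-2,12,8)
river: ρ → (8,4,-6)
river: ρ → (-6,8,6)
river: ρ → (6,4,-8)
river: ρ → (-8,12,2)
river: ρ → (2,12,-8)
river: ρ → (-8,4,6)
closes: descent 1, river 10
min |a| on river = 2

2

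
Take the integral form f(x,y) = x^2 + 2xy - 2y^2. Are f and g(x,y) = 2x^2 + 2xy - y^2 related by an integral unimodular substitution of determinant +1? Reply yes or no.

D₁ = 12, D₂ = 12
river cycle of f (length 2): (-2, 2, 1), (1, 2, -2)
river cycle of g (length 2): (-1, 2, 2), (2, 2, -1)
cycles differ ⇒ inequivalent

no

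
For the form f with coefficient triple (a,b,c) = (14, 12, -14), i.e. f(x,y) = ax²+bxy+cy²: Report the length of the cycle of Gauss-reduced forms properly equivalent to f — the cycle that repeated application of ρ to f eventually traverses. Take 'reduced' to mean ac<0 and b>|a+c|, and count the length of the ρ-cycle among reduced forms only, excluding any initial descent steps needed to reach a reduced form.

D = 928, ⌊√D⌋ = 30
river: ρ → (-14,16,12)
river: ρ → (12,8,-18)
river: ρ → (-18,28,2)
river: ρ → (2,28,-18)
river: ρ → (-18,8,12)
river: ρ → (12,16,-14)
river: ρ → (-14,12,14)
river: ρ → (14,16,-12)
river: ρ → (-12,8,18)
river: ρ → (18,28,-2)
river: ρ → (-2,28,18)
river: ρ → (18,8,-12)
river: ρ → (-12,16,14)
river: ρ → (14,12,-14)
ρ-cycle length = 14 (tail of 0 descent steps not counted)

14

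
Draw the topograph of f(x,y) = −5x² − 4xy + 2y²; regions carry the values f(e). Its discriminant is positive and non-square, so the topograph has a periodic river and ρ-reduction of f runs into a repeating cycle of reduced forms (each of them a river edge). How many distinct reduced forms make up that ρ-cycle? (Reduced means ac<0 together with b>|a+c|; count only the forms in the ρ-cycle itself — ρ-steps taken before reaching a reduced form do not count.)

D = 56, ⌊√D⌋ = 7
descent: ρ → (2,4,-5)  [lands on river]
river: ρ → (-5,6,1)
river: ρ → (1,6,-5)
river: ρ → (-5,4,2)
ρ-cycle length = 4 (tail of 1 descent step not counted)

4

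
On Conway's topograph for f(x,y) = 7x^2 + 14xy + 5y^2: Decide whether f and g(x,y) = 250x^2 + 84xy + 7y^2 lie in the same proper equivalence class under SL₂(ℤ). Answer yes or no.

D₁ = 56, D₂ = 56
river cycle of f (length 4): (5, 6, -1), (-1, 6, 5), (5, 4, -2), (-2, 4, 5)
river cycle of g (length 4): (-2, 4, 5), (5, 6, -1), (-1, 6, 5), (5, 4, -2)
cycles coincide ⇒ equivalent

yes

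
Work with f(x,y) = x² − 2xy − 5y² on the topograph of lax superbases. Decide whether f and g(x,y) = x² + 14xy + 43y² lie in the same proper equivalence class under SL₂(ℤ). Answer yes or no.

D₁ = 24, D₂ = 24
river cycle of f (length 2): (1, 4, -2), (-2, 4, 1)
river cycle of g (length 2): (1, 4, -2), (-2, 4, 1)
cycles coincide ⇒ equivalent

yes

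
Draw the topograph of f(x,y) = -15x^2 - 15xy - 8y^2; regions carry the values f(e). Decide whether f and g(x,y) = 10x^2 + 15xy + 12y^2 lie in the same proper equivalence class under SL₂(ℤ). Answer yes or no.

D₁ = -255, D₂ = -255
f is negative-definite; reduce −f:
−f: flip: (15,15,8)→(8,-15,15)
−f: translate: b→1 (≡-15 mod 16), so (8,-15,15)→(8,1,8)
−f: reduced (well bottom): (8,1,8) with a≤c, −a<b≤a
flip sign back: reduced form of f is (-8,-1,-8)
g: translate: b→-5 (≡15 mod 20), so (10,15,12)→(10,-5,7)
g: flip: (10,-5,7)→(7,5,10)
g: reduced (well bottom): (7,5,10) with a≤c, −a<b≤a
reduced forms (-8, -1, -8) vs (7, 5, 10) ⇒ inequivalent

no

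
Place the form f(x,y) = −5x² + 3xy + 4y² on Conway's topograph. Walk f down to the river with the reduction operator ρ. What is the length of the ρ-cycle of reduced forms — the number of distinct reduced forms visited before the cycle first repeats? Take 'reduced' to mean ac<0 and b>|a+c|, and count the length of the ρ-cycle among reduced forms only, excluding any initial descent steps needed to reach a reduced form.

D = 89, ⌊√D⌋ = 9
river: ρ → (4,5,-4)
river: ρ → (-4,3,5)
river: ρ → (5,7,-2)
river: ρ → (-2,9,1)
river: ρ → (1,9,-2)
river: ρ → (-2,7,5)
river: ρ → (5,3,-4)
river: ρ → (-4,5,4)
river: ρ → (4,3,-5)
river: ρ → (-5,7,2)
river: ρ → (2,9,-1)
river: ρ → (-1,9,2)
river: ρ → (2,7,-5)
river: ρ → (-5,3,4)
ρ-cycle length = 14 (tail of 0 descent steps not counted)

14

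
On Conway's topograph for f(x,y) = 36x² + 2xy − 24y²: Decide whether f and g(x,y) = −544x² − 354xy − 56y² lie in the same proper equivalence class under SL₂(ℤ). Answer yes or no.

D₁ = 3460, D₂ = 3460
river cycle of f (length 38): (-24, 46, 14), (14, 38, -36), (-36, 34, 16), (16, 30, -40), (-40, 50, 6), (6, 58, -4), (-4, 54, 34), (34, 14, -24), (-24, 34, 24), (24, 14, -34), … (28 more)
river cycle of g (length 38): (14, 38, -36), (-36, 34, 16), (16, 30, -40), (-40, 50, 6), (6, 58, -4), (-4, 54, 34), (34, 14, -24), (-24, 34, 24), (24, 14, -34), (-34, 54, 4), … (28 more)
cycles coincide ⇒ equivalent

yes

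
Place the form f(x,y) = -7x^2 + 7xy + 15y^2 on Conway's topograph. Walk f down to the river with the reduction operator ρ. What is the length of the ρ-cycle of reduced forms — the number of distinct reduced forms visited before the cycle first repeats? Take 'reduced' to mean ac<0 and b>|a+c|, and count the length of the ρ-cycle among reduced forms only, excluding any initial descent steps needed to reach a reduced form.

D = 469, ⌊√D⌋ = 21
descent: ρ → (15,-7,-7)
descent: ρ → (-7,21,1)  [lands on river]
river: ρ → (1,21,-7)
ρ-cycle length = 2 (tail of 2 descent steps not counted)

2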